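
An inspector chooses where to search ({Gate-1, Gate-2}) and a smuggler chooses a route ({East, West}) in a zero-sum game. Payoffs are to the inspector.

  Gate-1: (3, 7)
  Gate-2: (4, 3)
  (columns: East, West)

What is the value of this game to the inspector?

Row minima: Gate-1 → 3, Gate-2 → 3; maximin = 3.
Column maxima: East → 4, West → 7; minimax = 4.
3 ≠ 4, so there is no saddle point; optimal play is mixed.
Let the inspector play Gate-1 with probability p. Expected payoff against East: 3p + 4(1−p) = −p + 4; against West: 7p + 3(1−p) = 4p + 3.
Setting these equal: −p + 4 = 4p + 3 ⇒ −5p = -1 ⇒ p = 1/5, and the value is (-1)·(1/5) + 4 = 19/5.
For the smuggler: with q = P(East), equating Gate-1's and Gate-2's payoffs gives −4q + 7 = q + 3 ⇒ q = 4/5.

19/5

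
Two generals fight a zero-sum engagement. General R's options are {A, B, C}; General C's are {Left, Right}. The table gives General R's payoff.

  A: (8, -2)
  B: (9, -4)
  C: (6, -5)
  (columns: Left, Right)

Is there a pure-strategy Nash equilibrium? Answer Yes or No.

Yes

Row minima: A → -2, B → -4, C → -5; maximin = -2.
Column maxima: Left → 9, Right → -2; minimax = -2.
maximin = minimax = -2, so a saddle point exists.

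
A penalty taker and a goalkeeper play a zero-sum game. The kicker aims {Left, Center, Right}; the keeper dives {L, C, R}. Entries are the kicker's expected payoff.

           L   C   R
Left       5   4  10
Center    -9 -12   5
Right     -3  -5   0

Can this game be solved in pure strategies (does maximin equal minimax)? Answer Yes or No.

Yes

Row minima: Left → 4, Center → -12, Right → -5; maximin = 4.
Column maxima: L → 5, C → 4, R → 10; minimax = 4.
maximin = minimax = 4, so a saddle point exists.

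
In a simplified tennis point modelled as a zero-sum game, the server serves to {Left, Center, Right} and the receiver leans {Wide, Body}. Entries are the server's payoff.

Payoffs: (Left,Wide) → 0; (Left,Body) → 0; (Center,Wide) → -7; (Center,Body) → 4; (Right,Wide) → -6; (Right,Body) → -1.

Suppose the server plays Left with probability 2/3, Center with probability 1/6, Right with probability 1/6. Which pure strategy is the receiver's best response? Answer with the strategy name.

If the receiver plays Wide, the server's expected payoff is (2/3)·0 + (1/6)·(-7) + (1/6)·(-6) = -13/6.
If the receiver plays Body, the server's expected payoff is (2/3)·0 + (1/6)·4 + (1/6)·(-1) = 1/2.
The receiver minimizes the server's payoff; the smallest is -13/6, so the best response is Wide.

Wide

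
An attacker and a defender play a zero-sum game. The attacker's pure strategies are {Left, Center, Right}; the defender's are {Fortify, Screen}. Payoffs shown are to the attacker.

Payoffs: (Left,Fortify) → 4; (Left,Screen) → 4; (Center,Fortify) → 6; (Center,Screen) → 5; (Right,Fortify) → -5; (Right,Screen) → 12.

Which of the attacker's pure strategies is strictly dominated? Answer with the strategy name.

Center gives a strictly higher payoff than Left against every column: 6 > 4, 5 > 4.
So Left is strictly dominated and the attacker never plays it.

Left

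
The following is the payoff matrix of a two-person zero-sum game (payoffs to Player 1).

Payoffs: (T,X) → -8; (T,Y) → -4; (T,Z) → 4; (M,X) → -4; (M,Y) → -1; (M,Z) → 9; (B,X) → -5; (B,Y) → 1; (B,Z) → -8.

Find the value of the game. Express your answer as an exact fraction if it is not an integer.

-4

Row minima: T → -8, M → -4, B → -8; maximin = -4.
Column maxima: X → -4, Y → 1, Z → 9; minimax = -4.
Since maximin = minimax = -4, there is a saddle point and the value is -4.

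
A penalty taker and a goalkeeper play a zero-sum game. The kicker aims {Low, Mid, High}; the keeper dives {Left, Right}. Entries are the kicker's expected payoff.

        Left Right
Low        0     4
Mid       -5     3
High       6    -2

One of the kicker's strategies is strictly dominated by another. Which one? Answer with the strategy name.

Low gives a strictly higher payoff than Mid against every column: 0 > -5, 4 > 3.
So Mid is strictly dominated and the kicker never plays it.

Mid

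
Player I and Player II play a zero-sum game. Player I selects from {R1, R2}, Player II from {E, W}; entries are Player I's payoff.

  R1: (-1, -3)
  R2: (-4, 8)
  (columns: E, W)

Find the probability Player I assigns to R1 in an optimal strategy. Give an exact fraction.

6/7

Row minima: R1 → -3, R2 → -4; maximin = -3.
Column maxima: E → -1, W → 8; minimax = -1.
-3 ≠ -1, so there is no saddle point; optimal play is mixed.
Let Player I play R1 with probability p. Expected payoff against E: (-1)p + (-4)(1−p) = 3p − 4; against W: (-3)p + 8(1−p) = −11p + 8.
Setting these equal: 3p − 4 = −11p + 8 ⇒ 14p = 12 ⇒ p = 6/7, and the value is (3)·(6/7) − 4 = -10/7.
For Player II: with q = P(E), equating R1's and R2's payoffs gives 2q − 3 = −12q + 8 ⇒ q = 11/14.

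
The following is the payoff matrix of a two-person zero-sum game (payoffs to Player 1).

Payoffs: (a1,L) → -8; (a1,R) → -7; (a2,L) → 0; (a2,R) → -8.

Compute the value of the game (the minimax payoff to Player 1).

-64/9

Row minima: a1 → -8, a2 → -8; maximin = -8.
Column maxima: L → 0, R → -7; minimax = -7.
-8 ≠ -7, so there is no saddle point; optimal play is mixed.
Let Player 1 play a1 with probability p. Expected payoff against L: (-8)p + 0(1−p) = −8p; against R: (-7)p + (-8)(1−p) = p − 8.
Setting these equal: −8p = p − 8 ⇒ −9p = -8 ⇒ p = 8/9, and the value is (-8)·(8/9) = -64/9.
For Player 2: with q = P(L), equating a1's and a2's payoffs gives −q − 7 = 8q − 8 ⇒ q = 1/9.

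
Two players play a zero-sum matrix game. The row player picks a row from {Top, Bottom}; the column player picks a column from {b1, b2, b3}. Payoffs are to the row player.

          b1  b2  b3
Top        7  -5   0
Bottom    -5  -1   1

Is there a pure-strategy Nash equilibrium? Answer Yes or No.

No

Row minima: Top → -5, Bottom → -5; maximin = -5.
Column maxima: b1 → 7, b2 → -1, b3 → 1; minimax = -1.
-5 ≠ -1, so no pure-strategy equilibrium exists.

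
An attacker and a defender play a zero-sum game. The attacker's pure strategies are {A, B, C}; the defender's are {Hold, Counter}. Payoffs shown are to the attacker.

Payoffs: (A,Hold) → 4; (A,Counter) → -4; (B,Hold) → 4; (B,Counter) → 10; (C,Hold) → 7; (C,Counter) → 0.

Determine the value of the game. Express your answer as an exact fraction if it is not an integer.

Row minima: A → -4, B → 4, C → 0; maximin = 4.
Column maxima: Hold → 7, Counter → 10; minimax = 7.
4 ≠ 7, so there is no saddle point; optimal play is mixed.
A is strictly dominated by C, so the attacker never plays it.
On the remaining 2×2 (B, C vs Hold, Counter):
Let the attacker play B with probability p. Expected payoff against Hold: 4p + 7(1−p) = −3p + 7; against Counter: 10p + 0(1−p) = 10p.
Setting these equal: −3p + 7 = 10p ⇒ −13p = -7 ⇒ p = 7/13, and the value is (-3)·(7/13) + 7 = 70/13.
For the defender: with q = P(Hold), equating B's and C's payoffs gives −6q + 10 = 7q ⇒ q = 10/13.

70/13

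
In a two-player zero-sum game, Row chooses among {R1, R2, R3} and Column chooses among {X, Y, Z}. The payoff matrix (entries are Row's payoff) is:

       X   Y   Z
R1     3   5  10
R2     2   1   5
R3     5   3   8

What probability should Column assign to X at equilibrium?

1/2

Row minima: R1 → 3, R2 → 1, R3 → 3; maximin = 3.
Column maxima: X → 5, Y → 5, Z → 10; minimax = 5.
3 ≠ 5, so there is no saddle point; optimal play is mixed.
R2 is strictly dominated by R1, so Row never plays it.
Z is strictly dominated by X (it gives Row strictly more in every row), so Column never plays it.
On the remaining 2×2 (R1, R3 vs X, Y):
Let Row play R1 with probability p. Expected payoff against X: 3p + 5(1−p) = −2p + 5; against Y: 5p + 3(1−p) = 2p + 3.
Setting these equal: −2p + 5 = 2p + 3 ⇒ −4p = -2 ⇒ p = 1/2, and the value is (-2)·(1/2) + 5 = 4.
For Column: with q = P(X), equating R1's and R3's payoffs gives −2q + 5 = 2q + 3 ⇒ q = 1/2.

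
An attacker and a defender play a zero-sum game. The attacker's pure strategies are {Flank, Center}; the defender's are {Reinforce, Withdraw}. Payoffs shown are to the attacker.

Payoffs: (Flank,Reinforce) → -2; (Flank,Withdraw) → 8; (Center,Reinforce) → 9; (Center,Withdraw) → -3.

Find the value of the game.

3

Row minima: Flank → -2, Center → -3; maximin = -2.
Column maxima: Reinforce → 9, Withdraw → 8; minimax = 8.
-2 ≠ 8, so there is no saddle point; optimal play is mixed.
Let the attacker play Flank with probability p. Expected payoff against Reinforce: (-2)p + 9(1−p) = −11p + 9; against Withdraw: 8p + (-3)(1−p) = 11p − 3.
Setting these equal: −11p + 9 = 11p − 3 ⇒ −22p = -12 ⇒ p = 6/11, and the value is (-11)·(6/11) + 9 = 3.
For the defender: with q = P(Reinforce), equating Flank's and Center's payoffs gives −10q + 8 = 12q − 3 ⇒ q = 1/2.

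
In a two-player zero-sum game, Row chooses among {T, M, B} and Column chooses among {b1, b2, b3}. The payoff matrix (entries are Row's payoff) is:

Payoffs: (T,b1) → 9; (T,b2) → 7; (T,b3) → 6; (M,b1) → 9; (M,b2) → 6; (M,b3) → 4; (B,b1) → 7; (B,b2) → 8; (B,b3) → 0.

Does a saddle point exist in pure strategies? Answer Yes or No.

Yes

Row minima: T → 6, M → 4, B → 0; maximin = 6.
Column maxima: b1 → 9, b2 → 8, b3 → 6; minimax = 6.
maximin = minimax = 6, so a saddle point exists.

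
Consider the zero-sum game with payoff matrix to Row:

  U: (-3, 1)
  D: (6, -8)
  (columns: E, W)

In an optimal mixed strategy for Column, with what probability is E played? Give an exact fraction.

1/2

Row minima: U → -3, D → -8; maximin = -3.
Column maxima: E → 6, W → 1; minimax = 1.
-3 ≠ 1, so there is no saddle point; optimal play is mixed.
Let Row play U with probability p. Expected payoff against E: (-3)p + 6(1−p) = −9p + 6; against W: 1p + (-8)(1−p) = 9p − 8.
Setting these equal: −9p + 6 = 9p − 8 ⇒ −18p = -14 ⇒ p = 7/9, and the value is (-9)·(7/9) + 6 = -1.
For Column: with q = P(E), equating U's and D's payoffs gives −4q + 1 = 14q − 8 ⇒ q = 1/2.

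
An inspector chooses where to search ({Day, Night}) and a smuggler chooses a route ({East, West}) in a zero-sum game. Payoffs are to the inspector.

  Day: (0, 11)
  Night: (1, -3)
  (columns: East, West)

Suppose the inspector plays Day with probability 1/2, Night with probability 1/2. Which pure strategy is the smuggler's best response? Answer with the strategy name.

East

If the smuggler plays East, the inspector's expected payoff is (1/2)·0 + (1/2)·1 = 1/2.
If the smuggler plays West, the inspector's expected payoff is (1/2)·11 + (1/2)·(-3) = 4.
The smuggler minimizes the inspector's payoff; the smallest is 1/2, so the best response is East.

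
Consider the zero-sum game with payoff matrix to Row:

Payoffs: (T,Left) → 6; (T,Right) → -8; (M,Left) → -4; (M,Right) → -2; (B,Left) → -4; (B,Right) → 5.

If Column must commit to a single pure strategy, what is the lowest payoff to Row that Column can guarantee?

5

Column maxima: Left → 6, Right → 5.
The smallest of these is 5.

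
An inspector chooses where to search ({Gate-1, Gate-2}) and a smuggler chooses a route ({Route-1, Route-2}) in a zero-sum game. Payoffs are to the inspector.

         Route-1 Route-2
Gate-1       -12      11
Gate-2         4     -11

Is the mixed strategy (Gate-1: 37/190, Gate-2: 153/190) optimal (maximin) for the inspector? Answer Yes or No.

No

Against Route-1 this mix gives (37/190)·(-12) + (153/190)·4 = 84/95.
Against Route-2 this mix gives (37/190)·11 + (153/190)·(-11) = -638/95.
The smuggler will play Route-2, holding the inspector to -638/95. Shifting weight toward the row that does better against Route-2 would raise this floor (the equalizing mix achieves -44/19 against both Route-2 and Route-1), so the proposed strategy is not optimal.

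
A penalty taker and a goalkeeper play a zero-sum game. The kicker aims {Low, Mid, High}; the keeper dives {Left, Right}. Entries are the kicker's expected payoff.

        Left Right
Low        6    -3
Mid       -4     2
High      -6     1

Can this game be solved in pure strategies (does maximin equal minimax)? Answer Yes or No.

No

Row minima: Low → -3, Mid → -4, High → -6; maximin = -3.
Column maxima: Left → 6, Right → 2; minimax = 2.
-3 ≠ 2, so no pure-strategy equilibrium exists.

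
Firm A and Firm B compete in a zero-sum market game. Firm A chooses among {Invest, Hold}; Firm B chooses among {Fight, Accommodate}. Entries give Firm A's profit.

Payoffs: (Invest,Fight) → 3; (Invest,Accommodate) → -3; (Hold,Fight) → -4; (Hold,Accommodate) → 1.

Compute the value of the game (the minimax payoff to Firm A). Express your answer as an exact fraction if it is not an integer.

Row minima: Invest → -3, Hold → -4; maximin = -3.
Column maxima: Fight → 3, Accommodate → 1; minimax = 1.
-3 ≠ 1, so there is no saddle point; optimal play is mixed.
Let Firm A play Invest with probability p. Expected payoff against Fight: 3p + (-4)(1−p) = 7p − 4; against Accommodate: (-3)p + 1(1−p) = −4p + 1.
Setting these equal: 7p − 4 = −4p + 1 ⇒ 11p = 5 ⇒ p = 5/11, and the value is (7)·(5/11) − 4 = -9/11.
For Firm B: with q = P(Fight), equating Invest's and Hold's payoffs gives 6q − 3 = −5q + 1 ⇒ q = 4/11.

-9/11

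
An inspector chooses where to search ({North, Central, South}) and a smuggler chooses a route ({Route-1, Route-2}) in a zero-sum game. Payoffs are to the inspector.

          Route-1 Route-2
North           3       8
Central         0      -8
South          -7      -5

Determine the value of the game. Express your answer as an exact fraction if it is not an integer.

3

Row minima: North → 3, Central → -8, South → -7; maximin = 3.
Column maxima: Route-1 → 3, Route-2 → 8; minimax = 3.
Since maximin = minimax = 3, there is a saddle point and the value is 3.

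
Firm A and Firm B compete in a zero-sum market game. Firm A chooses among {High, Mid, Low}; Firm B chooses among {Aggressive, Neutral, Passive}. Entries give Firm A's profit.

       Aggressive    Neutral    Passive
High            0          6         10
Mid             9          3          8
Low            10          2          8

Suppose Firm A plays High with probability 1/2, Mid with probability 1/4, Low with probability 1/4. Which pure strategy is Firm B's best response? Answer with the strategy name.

If Firm B plays Aggressive, Firm A's expected payoff is (1/2)·0 + (1/4)·9 + (1/4)·10 = 19/4.
If Firm B plays Neutral, Firm A's expected payoff is (1/2)·6 + (1/4)·3 + (1/4)·2 = 17/4.
If Firm B plays Passive, Firm A's expected payoff is (1/2)·10 + (1/4)·8 + (1/4)·8 = 9.
Firm B minimizes Firm A's payoff; the smallest is 17/4, so the best response is Neutral.

Neutral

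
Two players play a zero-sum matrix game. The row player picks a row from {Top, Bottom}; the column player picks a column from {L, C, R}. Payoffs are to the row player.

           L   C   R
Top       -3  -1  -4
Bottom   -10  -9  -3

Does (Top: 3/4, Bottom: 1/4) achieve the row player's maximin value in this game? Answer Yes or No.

No

Against L this mix gives (3/4)·(-3) + (1/4)·(-10) = -19/4.
Against C this mix gives (3/4)·(-1) + (1/4)·(-9) = -3.
Against R this mix gives (3/4)·(-4) + (1/4)·(-3) = -15/4.
The column player will play L, holding the row player to -19/4. Shifting weight toward the row that does better against L would raise this floor (the equalizing mix achieves -31/8 against both L and R), so the proposed strategy is not optimal.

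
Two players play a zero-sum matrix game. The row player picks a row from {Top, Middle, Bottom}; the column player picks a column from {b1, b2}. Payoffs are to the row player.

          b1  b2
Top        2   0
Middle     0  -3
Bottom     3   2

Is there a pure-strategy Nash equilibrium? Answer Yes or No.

Yes

Row minima: Top → 0, Middle → -3, Bottom → 2; maximin = 2.
Column maxima: b1 → 3, b2 → 2; minimax = 2.
maximin = minimax = 2, so a saddle point exists.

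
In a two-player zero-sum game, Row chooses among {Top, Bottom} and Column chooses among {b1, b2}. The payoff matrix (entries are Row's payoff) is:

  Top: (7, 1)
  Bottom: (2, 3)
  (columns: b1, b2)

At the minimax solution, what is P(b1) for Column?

2/7

Row minima: Top → 1, Bottom → 2; maximin = 2.
Column maxima: b1 → 7, b2 → 3; minimax = 3.
2 ≠ 3, so there is no saddle point; optimal play is mixed.
Let Row play Top with probability p. Expected payoff against b1: 7p + 2(1−p) = 5p + 2; against b2: 1p + 3(1−p) = −2p + 3.
Setting these equal: 5p + 2 = −2p + 3 ⇒ 7p = 1 ⇒ p = 1/7, and the value is (5)·(1/7) + 2 = 19/7.
For Column: with q = P(b1), equating Top's and Bottom's payoffs gives 6q + 1 = −q + 3 ⇒ q = 2/7.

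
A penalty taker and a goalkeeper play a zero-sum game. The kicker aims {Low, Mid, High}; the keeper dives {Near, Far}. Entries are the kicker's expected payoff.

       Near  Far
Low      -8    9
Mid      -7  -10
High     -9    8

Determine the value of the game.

Row minima: Low → -8, Mid → -10, High → -9; maximin = -8.
Column maxima: Near → -7, Far → 9; minimax = -7.
-8 ≠ -7, so there is no saddle point; optimal play is mixed.
High is strictly dominated by Low, so the kicker never plays it.
On the remaining 2×2 (Low, Mid vs Near, Far):
Let the kicker play Low with probability p. Expected payoff against Near: (-8)p + (-7)(1−p) = −p − 7; against Far: 9p + (-10)(1−p) = 19p − 10.
Setting these equal: −p − 7 = 19p − 10 ⇒ −20p = -3 ⇒ p = 3/20, and the value is (-1)·(3/20) − 7 = -143/20.
For the keeper: with q = P(Near), equating Low's and Mid's payoffs gives −17q + 9 = 3q − 10 ⇒ q = 19/20.

-143/20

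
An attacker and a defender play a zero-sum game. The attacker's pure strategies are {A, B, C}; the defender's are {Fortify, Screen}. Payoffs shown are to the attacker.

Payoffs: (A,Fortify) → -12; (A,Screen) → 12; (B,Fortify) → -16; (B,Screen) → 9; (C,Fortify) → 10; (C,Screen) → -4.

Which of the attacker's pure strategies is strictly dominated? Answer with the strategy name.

B

A gives a strictly higher payoff than B against every column: -12 > -16, 12 > 9.
So B is strictly dominated and the attacker never plays it.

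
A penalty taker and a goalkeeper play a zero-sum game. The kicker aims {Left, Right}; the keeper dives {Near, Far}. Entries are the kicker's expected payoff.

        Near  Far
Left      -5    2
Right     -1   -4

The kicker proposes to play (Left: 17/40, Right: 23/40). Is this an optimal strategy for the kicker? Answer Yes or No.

No

Against Near this mix gives (17/40)·(-5) + (23/40)·(-1) = -27/10.
Against Far this mix gives (17/40)·2 + (23/40)·(-4) = -29/20.
The keeper will play Near, holding the kicker to -27/10. Shifting weight toward the row that does better against Near would raise this floor (the equalizing mix achieves -11/5 against both Near and Far), so the proposed strategy is not optimal.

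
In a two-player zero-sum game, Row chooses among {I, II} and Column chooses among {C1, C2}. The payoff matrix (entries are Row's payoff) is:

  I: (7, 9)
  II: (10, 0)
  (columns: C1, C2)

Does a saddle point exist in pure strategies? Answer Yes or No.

No

Row minima: I → 7, II → 0; maximin = 7.
Column maxima: C1 → 10, C2 → 9; minimax = 9.
7 ≠ 9, so no pure-strategy equilibrium exists.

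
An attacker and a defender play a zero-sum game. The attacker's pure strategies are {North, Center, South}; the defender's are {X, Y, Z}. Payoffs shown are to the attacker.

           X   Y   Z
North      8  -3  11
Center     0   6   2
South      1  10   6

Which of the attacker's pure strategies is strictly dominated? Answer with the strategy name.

South gives a strictly higher payoff than Center against every column: 1 > 0, 10 > 6, 6 > 2.
So Center is strictly dominated and the attacker never plays it.

Center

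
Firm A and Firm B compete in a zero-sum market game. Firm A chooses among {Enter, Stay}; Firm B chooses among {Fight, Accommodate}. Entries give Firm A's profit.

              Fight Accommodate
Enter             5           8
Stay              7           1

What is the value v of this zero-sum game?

Row minima: Enter → 5, Stay → 1; maximin = 5.
Column maxima: Fight → 7, Accommodate → 8; minimax = 7.
5 ≠ 7, so there is no saddle point; optimal play is mixed.
Let Firm A play Enter with probability p. Expected payoff against Fight: 5p + 7(1−p) = −2p + 7; against Accommodate: 8p + 1(1−p) = 7p + 1.
Setting these equal: −2p + 7 = 7p + 1 ⇒ −9p = -6 ⇒ p = 2/3, and the value is (-2)·(2/3) + 7 = 17/3.
For Firm B: with q = P(Fight), equating Enter's and Stay's payoffs gives −3q + 8 = 6q + 1 ⇒ q = 7/9.

17/3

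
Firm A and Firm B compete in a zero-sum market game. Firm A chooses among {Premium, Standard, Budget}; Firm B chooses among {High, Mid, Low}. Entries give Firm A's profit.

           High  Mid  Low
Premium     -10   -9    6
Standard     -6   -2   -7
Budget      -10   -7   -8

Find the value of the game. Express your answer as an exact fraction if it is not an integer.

Row minima: Premium → -10, Standard → -7, Budget → -10; maximin = -7.
Column maxima: High → -6, Mid → -2, Low → 6; minimax = -6.
-7 ≠ -6, so there is no saddle point; optimal play is mixed.
Budget is strictly dominated by Standard, so Firm A never plays it.
Mid is strictly dominated by High (it gives Firm A strictly more in every row), so Firm B never plays it.
On the remaining 2×2 (Premium, Standard vs High, Low):
Let Firm A play Premium with probability p. Expected payoff against High: (-10)p + (-6)(1−p) = −4p − 6; against Low: 6p + (-7)(1−p) = 13p − 7.
Setting these equal: −4p − 6 = 13p − 7 ⇒ −17p = -1 ⇒ p = 1/17, and the value is (-4)·(1/17) − 6 = -106/17.
For Firm B: with q = P(High), equating Premium's and Standard's payoffs gives −16q + 6 = q − 7 ⇒ q = 13/17.

-106/17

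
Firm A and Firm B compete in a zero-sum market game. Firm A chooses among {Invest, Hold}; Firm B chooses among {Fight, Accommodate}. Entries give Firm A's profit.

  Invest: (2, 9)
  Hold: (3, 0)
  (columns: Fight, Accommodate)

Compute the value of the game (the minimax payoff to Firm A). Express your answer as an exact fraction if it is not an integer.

Row minima: Invest → 2, Hold → 0; maximin = 2.
Column maxima: Fight → 3, Accommodate → 9; minimax = 3.
2 ≠ 3, so there is no saddle point; optimal play is mixed.
Let Firm A play Invest with probability p. Expected payoff against Fight: 2p + 3(1−p) = −p + 3; against Accommodate: 9p + 0(1−p) = 9p.
Setting these equal: −p + 3 = 9p ⇒ −10p = -3 ⇒ p = 3/10, and the value is (-1)·(3/10) + 3 = 27/10.
For Firm B: with q = P(Fight), equating Invest's and Hold's payoffs gives −7q + 9 = 3q ⇒ q = 9/10.

27/10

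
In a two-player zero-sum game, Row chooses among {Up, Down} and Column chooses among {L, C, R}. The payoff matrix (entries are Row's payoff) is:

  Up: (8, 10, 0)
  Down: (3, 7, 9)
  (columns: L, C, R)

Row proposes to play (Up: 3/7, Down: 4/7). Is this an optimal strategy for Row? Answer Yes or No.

Yes

Against L this mix gives (3/7)·8 + (4/7)·3 = 36/7.
Against C this mix gives (3/7)·10 + (4/7)·7 = 58/7.
Against R this mix gives (3/7)·0 + (4/7)·9 = 36/7.
All of Column's active replies (L, R) yield 36/7, and no column does worse for Row. The mix makes Column indifferent and guarantees 36/7, so it is optimal.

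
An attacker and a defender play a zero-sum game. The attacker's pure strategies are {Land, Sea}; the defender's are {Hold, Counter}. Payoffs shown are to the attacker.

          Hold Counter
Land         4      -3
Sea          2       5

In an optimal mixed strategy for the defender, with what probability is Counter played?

Row minima: Land → -3, Sea → 2; maximin = 2.
Column maxima: Hold → 4, Counter → 5; minimax = 4.
2 ≠ 4, so there is no saddle point; optimal play is mixed.
Let the attacker play Land with probability p. Expected payoff against Hold: 4p + 2(1−p) = 2p + 2; against Counter: (-3)p + 5(1−p) = −8p + 5.
Setting these equal: 2p + 2 = −8p + 5 ⇒ 10p = 3 ⇒ p = 3/10, and the value is (2)·(3/10) + 2 = 13/5.
For the defender: with q = P(Hold), equating Land's and Sea's payoffs gives 7q − 3 = −3q + 5 ⇒ q = 4/5.

1/5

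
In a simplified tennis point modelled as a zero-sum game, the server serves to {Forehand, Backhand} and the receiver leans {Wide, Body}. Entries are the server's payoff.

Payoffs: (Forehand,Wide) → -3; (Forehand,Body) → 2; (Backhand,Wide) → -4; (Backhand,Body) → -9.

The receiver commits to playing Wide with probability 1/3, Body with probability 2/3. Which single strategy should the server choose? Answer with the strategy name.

Expected payoff of Forehand: (1/3)·(-3) + (2/3)·2 = 1/3.
Expected payoff of Backhand: (1/3)·(-4) + (2/3)·(-9) = -22/3.
The largest is 1/3, so the server's best response is Forehand.

Forehand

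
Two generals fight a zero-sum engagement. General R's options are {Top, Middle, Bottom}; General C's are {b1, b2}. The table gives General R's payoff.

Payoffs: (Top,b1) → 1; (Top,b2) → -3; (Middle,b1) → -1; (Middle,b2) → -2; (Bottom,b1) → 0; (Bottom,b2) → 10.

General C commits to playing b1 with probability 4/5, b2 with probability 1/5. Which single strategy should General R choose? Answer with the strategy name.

Expected payoff of Top: (4/5)·1 + (1/5)·(-3) = 1/5.
Expected payoff of Middle: (4/5)·(-1) + (1/5)·(-2) = -6/5.
Expected payoff of Bottom: (4/5)·0 + (1/5)·10 = 2.
The largest is 2, so General R's best response is Bottom.

Bottom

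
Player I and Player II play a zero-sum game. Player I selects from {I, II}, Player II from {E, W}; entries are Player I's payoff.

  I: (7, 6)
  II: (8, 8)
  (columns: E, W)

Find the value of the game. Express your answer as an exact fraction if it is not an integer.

Row minima: I → 6, II → 8; maximin = 8.
Column maxima: E → 8, W → 8; minimax = 8.
Since maximin = minimax = 8, there is a saddle point and the value is 8.

8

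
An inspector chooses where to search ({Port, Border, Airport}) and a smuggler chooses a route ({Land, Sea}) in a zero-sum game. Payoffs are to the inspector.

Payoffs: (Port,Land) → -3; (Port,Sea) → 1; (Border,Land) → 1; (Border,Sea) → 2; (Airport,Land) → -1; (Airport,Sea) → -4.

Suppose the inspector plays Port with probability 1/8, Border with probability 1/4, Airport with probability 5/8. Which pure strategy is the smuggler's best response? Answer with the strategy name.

If the smuggler plays Land, the inspector's expected payoff is (1/8)·(-3) + (1/4)·1 + (5/8)·(-1) = -3/4.
If the smuggler plays Sea, the inspector's expected payoff is (1/8)·1 + (1/4)·2 + (5/8)·(-4) = -15/8.
The smuggler minimizes the inspector's payoff; the smallest is -15/8, so the best response is Sea.

Sea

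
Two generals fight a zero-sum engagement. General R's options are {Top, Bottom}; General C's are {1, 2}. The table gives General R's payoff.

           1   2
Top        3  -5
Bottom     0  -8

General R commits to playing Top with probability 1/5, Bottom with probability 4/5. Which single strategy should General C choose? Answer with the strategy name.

2

If General C plays 1, General R's expected payoff is (1/5)·3 + (4/5)·0 = 3/5.
If General C plays 2, General R's expected payoff is (1/5)·(-5) + (4/5)·(-8) = -37/5.
General C minimizes General R's payoff; the smallest is -37/5, so the best response is 2.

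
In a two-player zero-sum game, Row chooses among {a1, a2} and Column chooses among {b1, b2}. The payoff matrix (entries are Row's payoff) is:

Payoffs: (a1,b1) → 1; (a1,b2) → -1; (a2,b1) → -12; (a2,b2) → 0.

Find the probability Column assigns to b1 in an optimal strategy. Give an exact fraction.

1/14

Row minima: a1 → -1, a2 → -12; maximin = -1.
Column maxima: b1 → 1, b2 → 0; minimax = 0.
-1 ≠ 0, so there is no saddle point; optimal play is mixed.
Let Row play a1 with probability p. Expected payoff against b1: 1p + (-12)(1−p) = 13p − 12; against b2: (-1)p + 0(1−p) = −p.
Setting these equal: 13p − 12 = −p ⇒ 14p = 12 ⇒ p = 6/7, and the value is (13)·(6/7) − 12 = -6/7.
For Column: with q = P(b1), equating a1's and a2's payoffs gives 2q − 1 = −12q ⇒ q = 1/14.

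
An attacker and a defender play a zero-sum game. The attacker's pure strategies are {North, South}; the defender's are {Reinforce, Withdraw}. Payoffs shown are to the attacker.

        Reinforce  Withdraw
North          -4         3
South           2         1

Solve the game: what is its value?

Row minima: North → -4, South → 1; maximin = 1.
Column maxima: Reinforce → 2, Withdraw → 3; minimax = 2.
1 ≠ 2, so there is no saddle point; optimal play is mixed.
Let the attacker play North with probability p. Expected payoff against Reinforce: (-4)p + 2(1−p) = −6p + 2; against Withdraw: 3p + 1(1−p) = 2p + 1.
Setting these equal: −6p + 2 = 2p + 1 ⇒ −8p = -1 ⇒ p = 1/8, and the value is (-6)·(1/8) + 2 = 5/4.
For the defender: with q = P(Reinforce), equating North's and South's payoffs gives −7q + 3 = q + 1 ⇒ q = 1/4.

5/4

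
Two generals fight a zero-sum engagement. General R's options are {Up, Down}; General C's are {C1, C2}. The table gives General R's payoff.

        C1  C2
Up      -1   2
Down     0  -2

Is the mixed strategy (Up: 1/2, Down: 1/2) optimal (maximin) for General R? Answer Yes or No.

Against C1 this mix gives (1/2)·(-1) + (1/2)·0 = -1/2.
Against C2 this mix gives (1/2)·2 + (1/2)·(-2) = 0.
General C will play C1, holding General R to -1/2. Shifting weight toward the row that does better against C1 would raise this floor (the equalizing mix achieves -2/5 against both C1 and C2), so the proposed strategy is not optimal.

No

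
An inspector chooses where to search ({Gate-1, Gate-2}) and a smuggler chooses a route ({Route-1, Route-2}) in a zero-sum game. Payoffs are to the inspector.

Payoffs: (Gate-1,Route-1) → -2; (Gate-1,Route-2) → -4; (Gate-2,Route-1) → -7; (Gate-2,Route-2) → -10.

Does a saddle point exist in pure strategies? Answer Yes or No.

Row minima: Gate-1 → -4, Gate-2 → -10; maximin = -4.
Column maxima: Route-1 → -2, Route-2 → -4; minimax = -4.
maximin = minimax = -4, so a saddle point exists.

Yes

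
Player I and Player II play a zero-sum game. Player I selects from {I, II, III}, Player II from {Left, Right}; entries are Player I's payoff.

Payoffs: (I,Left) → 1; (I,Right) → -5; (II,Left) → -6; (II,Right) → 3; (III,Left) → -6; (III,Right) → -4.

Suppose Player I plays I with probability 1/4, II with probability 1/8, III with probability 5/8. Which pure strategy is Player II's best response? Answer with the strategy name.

If Player II plays Left, Player I's expected payoff is (1/4)·1 + (1/8)·(-6) + (5/8)·(-6) = -17/4.
If Player II plays Right, Player I's expected payoff is (1/4)·(-5) + (1/8)·3 + (5/8)·(-4) = -27/8.
Player II minimizes Player I's payoff; the smallest is -17/4, so the best response is Left.

Left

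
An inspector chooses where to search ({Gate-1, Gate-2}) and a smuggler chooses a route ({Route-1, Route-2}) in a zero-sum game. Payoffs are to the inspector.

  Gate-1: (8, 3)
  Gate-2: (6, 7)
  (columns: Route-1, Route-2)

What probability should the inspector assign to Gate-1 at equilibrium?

1/6

Row minima: Gate-1 → 3, Gate-2 → 6; maximin = 6.
Column maxima: Route-1 → 8, Route-2 → 7; minimax = 7.
6 ≠ 7, so there is no saddle point; optimal play is mixed.
Let the inspector play Gate-1 with probability p. Expected payoff against Route-1: 8p + 6(1−p) = 2p + 6; against Route-2: 3p + 7(1−p) = −4p + 7.
Setting these equal: 2p + 6 = −4p + 7 ⇒ 6p = 1 ⇒ p = 1/6, and the value is (2)·(1/6) + 6 = 19/3.
For the smuggler: with q = P(Route-1), equating Gate-1's and Gate-2's payoffs gives 5q + 3 = −q + 7 ⇒ q = 2/3.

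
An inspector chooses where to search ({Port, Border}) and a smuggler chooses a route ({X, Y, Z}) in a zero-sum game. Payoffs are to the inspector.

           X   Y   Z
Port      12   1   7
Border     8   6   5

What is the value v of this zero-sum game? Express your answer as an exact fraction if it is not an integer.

37/7

Row minima: Port → 1, Border → 5; maximin = 5.
Column maxima: X → 12, Y → 6, Z → 7; minimax = 6.
5 ≠ 6, so there is no saddle point; optimal play is mixed.
X is strictly dominated by Y (it gives the inspector strictly more in every row), so the smuggler never plays it.
On the remaining 2×2 (Port, Border vs Y, Z):
Let the inspector play Port with probability p. Expected payoff against Y: 1p + 6(1−p) = −5p + 6; against Z: 7p + 5(1−p) = 2p + 5.
Setting these equal: −5p + 6 = 2p + 5 ⇒ −7p = -1 ⇒ p = 1/7, and the value is (-5)·(1/7) + 6 = 37/7.
For the smuggler: with q = P(Y), equating Port's and Border's payoffs gives −6q + 7 = q + 5 ⇒ q = 2/7.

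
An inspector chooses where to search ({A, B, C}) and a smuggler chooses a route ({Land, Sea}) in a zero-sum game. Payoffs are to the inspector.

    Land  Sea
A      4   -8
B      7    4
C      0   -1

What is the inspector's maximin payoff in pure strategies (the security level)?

Row minima: A → -8, B → 4, C → -1.
The best of these is 4.

4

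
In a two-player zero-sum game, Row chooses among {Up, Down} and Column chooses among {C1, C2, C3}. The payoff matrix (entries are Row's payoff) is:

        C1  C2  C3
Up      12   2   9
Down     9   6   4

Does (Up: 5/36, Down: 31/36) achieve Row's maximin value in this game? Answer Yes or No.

No

Against C1 this mix gives (5/36)·12 + (31/36)·9 = 113/12.
Against C2 this mix gives (5/36)·2 + (31/36)·6 = 49/9.
Against C3 this mix gives (5/36)·9 + (31/36)·4 = 169/36.
Column will play C3, holding Row to 169/36. Shifting weight toward the row that does better against C3 would raise this floor (the equalizing mix achieves 46/9 against both C3 and C2), so the proposed strategy is not optimal.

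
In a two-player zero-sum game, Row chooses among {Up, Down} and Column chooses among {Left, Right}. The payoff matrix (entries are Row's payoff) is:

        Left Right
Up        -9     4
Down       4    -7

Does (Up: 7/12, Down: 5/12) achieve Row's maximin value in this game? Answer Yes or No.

Against Left this mix gives (7/12)·(-9) + (5/12)·4 = -43/12.
Against Right this mix gives (7/12)·4 + (5/12)·(-7) = -7/12.
Column will play Left, holding Row to -43/12. Shifting weight toward the row that does better against Left would raise this floor (the equalizing mix achieves -47/24 against both Left and Right), so the proposed strategy is not optimal.

No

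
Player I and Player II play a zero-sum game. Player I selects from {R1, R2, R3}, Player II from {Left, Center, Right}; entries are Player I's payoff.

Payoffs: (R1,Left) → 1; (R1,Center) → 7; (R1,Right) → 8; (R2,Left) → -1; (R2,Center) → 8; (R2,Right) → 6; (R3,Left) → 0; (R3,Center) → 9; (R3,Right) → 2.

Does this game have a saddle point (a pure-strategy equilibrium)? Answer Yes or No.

Yes

Row minima: R1 → 1, R2 → -1, R3 → 0; maximin = 1.
Column maxima: Left → 1, Center → 9, Right → 8; minimax = 1.
maximin = minimax = 1, so a saddle point exists.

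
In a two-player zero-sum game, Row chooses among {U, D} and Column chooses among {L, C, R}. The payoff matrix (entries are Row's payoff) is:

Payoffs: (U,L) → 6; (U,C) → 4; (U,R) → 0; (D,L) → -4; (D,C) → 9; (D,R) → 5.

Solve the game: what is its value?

Row minima: U → 0, D → -4; maximin = 0.
Column maxima: L → 6, C → 9, R → 5; minimax = 5.
0 ≠ 5, so there is no saddle point; optimal play is mixed.
C is strictly dominated by R (it gives Row strictly more in every row), so Column never plays it.
On the remaining 2×2 (U, D vs L, R):
Let Row play U with probability p. Expected payoff against L: 6p + (-4)(1−p) = 10p − 4; against R: 0p + 5(1−p) = −5p + 5.
Setting these equal: 10p − 4 = −5p + 5 ⇒ 15p = 9 ⇒ p = 3/5, and the value is (10)·(3/5) − 4 = 2.
For Column: with q = P(L), equating U's and D's payoffs gives 6q = −9q + 5 ⇒ q = 1/3.

2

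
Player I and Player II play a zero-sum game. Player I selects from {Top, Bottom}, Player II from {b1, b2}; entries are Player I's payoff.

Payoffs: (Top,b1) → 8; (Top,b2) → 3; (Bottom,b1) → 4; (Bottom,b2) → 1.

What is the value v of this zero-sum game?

3

Row minima: Top → 3, Bottom → 1; maximin = 3.
Column maxima: b1 → 8, b2 → 3; minimax = 3.
Since maximin = minimax = 3, there is a saddle point and the value is 3.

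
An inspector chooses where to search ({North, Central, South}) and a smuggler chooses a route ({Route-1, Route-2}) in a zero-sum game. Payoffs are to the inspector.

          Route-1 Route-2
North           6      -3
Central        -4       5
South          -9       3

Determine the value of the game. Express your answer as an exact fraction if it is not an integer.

Row minima: North → -3, Central → -4, South → -9; maximin = -3.
Column maxima: Route-1 → 6, Route-2 → 5; minimax = 5.
-3 ≠ 5, so there is no saddle point; optimal play is mixed.
South is strictly dominated by Central, so the inspector never plays it.
On the remaining 2×2 (North, Central vs Route-1, Route-2):
Let the inspector play North with probability p. Expected payoff against Route-1: 6p + (-4)(1−p) = 10p − 4; against Route-2: (-3)p + 5(1−p) = −8p + 5.
Setting these equal: 10p − 4 = −8p + 5 ⇒ 18p = 9 ⇒ p = 1/2, and the value is (10)·(1/2) − 4 = 1.
For the smuggler: with q = P(Route-1), equating North's and Central's payoffs gives 9q − 3 = −9q + 5 ⇒ q = 4/9.

1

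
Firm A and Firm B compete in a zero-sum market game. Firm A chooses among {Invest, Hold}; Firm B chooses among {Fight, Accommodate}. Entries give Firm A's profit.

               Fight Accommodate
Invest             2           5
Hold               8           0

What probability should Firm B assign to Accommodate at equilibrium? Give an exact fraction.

Row minima: Invest → 2, Hold → 0; maximin = 2.
Column maxima: Fight → 8, Accommodate → 5; minimax = 5.
2 ≠ 5, so there is no saddle point; optimal play is mixed.
Let Firm A play Invest with probability p. Expected payoff against Fight: 2p + 8(1−p) = −6p + 8; against Accommodate: 5p + 0(1−p) = 5p.
Setting these equal: −6p + 8 = 5p ⇒ −11p = -8 ⇒ p = 8/11, and the value is (-6)·(8/11) + 8 = 40/11.
For Firm B: with q = P(Fight), equating Invest's and Hold's payoffs gives −3q + 5 = 8q ⇒ q = 5/11.

6/11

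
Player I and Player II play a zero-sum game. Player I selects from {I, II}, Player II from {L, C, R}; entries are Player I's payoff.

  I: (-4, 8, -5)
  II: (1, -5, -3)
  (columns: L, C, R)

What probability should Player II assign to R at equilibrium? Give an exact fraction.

Row minima: I → -5, II → -5; maximin = -5.
Column maxima: L → 1, C → 8, R → -3; minimax = -3.
-5 ≠ -3, so there is no saddle point; optimal play is mixed.
L is strictly dominated by R (it gives Player I strictly more in every row), so Player II never plays it.
On the remaining 2×2 (I, II vs C, R):
Let Player I play I with probability p. Expected payoff against C: 8p + (-5)(1−p) = 13p − 5; against R: (-5)p + (-3)(1−p) = −2p − 3.
Setting these equal: 13p − 5 = −2p − 3 ⇒ 15p = 2 ⇒ p = 2/15, and the value is (13)·(2/15) − 5 = -49/15.
For Player II: with q = P(C), equating I's and II's payoffs gives 13q − 5 = −2q − 3 ⇒ q = 2/15.

13/15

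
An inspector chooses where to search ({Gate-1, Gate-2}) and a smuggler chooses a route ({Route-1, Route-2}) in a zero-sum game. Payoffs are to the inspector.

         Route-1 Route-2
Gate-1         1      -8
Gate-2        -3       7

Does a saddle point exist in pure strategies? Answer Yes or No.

No

Row minima: Gate-1 → -8, Gate-2 → -3; maximin = -3.
Column maxima: Route-1 → 1, Route-2 → 7; minimax = 1.
-3 ≠ 1, so no pure-strategy equilibrium exists.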